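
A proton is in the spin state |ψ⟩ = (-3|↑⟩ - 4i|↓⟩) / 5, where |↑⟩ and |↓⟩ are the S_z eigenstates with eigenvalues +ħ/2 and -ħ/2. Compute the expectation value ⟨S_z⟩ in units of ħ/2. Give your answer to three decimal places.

⟨σ_z⟩ = |a|² - |b|² divided by |a|²+|b|², with a, b the |↑⟩, |↓⟩ amplitudes.
= (9 - 16)/25 = -7/25.
⟨S_z⟩ = (ħ/2)·⟨σ_z⟩.

-0.280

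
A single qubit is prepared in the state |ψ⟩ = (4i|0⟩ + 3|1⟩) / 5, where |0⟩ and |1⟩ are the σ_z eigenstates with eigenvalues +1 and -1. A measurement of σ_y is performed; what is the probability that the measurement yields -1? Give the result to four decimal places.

0.9800

|-y⟩ = (|0⟩ - i|1⟩)/√2, so ⟨-y|ψ⟩ = (7i) / (√2·5).
P = |7i|² / 50 = 49/50.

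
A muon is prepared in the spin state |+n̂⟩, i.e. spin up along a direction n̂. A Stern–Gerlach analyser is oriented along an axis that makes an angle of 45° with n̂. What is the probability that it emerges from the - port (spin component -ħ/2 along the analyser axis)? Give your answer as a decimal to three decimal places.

0.146

For spin-½, the probability of finding spin-up along an axis at angle θ to the initial spin direction is cos²(θ/2); spin-down is sin²(θ/2).
θ = 45°, so P = sin²(22.5°) ≈ 0.146.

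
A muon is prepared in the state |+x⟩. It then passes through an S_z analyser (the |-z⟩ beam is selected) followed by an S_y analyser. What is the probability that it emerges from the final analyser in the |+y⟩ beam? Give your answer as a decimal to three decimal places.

First analyser (S_z): from |+x⟩, P(|-z⟩) = 1/2.
After stage 1 the state is |-z⟩; P(|+y⟩) = |⟨+y|-z⟩|² = 1/2.
Joint probability = 1/2 × 1/2 = 0.250.

0.250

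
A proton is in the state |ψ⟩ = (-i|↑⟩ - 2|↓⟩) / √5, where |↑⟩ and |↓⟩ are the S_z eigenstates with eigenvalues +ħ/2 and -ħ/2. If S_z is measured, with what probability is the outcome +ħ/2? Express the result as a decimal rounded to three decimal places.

0.200

The +ħ/2 outcome corresponds to |↑⟩. Its amplitude in |ψ⟩ is -i/√5.
P = |-i|² / 5 = 1/5.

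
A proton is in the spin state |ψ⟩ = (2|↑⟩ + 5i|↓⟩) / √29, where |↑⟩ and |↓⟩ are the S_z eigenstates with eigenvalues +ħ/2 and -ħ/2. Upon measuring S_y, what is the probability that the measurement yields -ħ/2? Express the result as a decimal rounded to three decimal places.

0.155

|-y⟩ = (|↑⟩ - i|↓⟩)/√2, so ⟨-y|ψ⟩ = (-3) / (√2·√29).
P = |-3|² / 58 = 9/58.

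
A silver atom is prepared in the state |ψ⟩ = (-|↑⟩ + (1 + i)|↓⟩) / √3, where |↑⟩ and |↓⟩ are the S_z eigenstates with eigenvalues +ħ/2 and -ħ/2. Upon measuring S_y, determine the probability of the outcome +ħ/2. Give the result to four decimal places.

0.1667

|+y⟩ = (|↑⟩ + i|↓⟩)/√2, so ⟨+y|ψ⟩ = (-i) / (√2·√3).
P = |-i|² / 6 = 1/6.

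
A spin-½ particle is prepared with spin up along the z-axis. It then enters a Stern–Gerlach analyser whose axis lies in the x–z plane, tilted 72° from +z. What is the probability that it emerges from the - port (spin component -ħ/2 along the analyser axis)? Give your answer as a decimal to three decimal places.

For spin-½, the probability of finding spin-up along an axis at angle θ to the initial spin direction is cos²(θ/2); spin-down is sin²(θ/2).
θ = 72°, so P = sin²(36°) ≈ 0.345.

0.345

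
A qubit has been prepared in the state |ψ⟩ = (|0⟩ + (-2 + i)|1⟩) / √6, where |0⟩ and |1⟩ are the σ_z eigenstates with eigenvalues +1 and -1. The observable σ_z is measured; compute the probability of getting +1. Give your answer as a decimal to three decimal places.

The +1 outcome corresponds to |0⟩. Its amplitude in |ψ⟩ is 1/√6.
P = |1|² / 6 = 1/6.

0.167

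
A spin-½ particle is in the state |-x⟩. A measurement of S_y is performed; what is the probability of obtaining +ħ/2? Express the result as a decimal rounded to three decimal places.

In the S_z basis, |-x⟩ = (|+z⟩ - |-z⟩)/√2 and |+y⟩ = (|+z⟩ + i|-z⟩)/√2.
|⟨+y|-x⟩|² = 1/2.

0.500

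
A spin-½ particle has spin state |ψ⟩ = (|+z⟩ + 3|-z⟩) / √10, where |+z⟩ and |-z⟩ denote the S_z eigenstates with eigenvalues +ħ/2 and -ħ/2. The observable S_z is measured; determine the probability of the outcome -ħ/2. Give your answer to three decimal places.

0.900

The -ħ/2 outcome corresponds to |-z⟩. Its amplitude in |ψ⟩ is 3/√10.
P = |3|² / 10 = 9/10.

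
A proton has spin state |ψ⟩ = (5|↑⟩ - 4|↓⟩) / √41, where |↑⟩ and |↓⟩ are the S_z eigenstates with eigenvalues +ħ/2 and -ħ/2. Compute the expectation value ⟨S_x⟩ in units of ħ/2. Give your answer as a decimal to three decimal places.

-0.976

⟨σ_x⟩ = 2 Re(a* b)/(|a|²+|b|²) with a = 5, b = -4.
a* b = -20, so ⟨σ_x⟩ = -40/41.
⟨S_x⟩ = (ħ/2)·⟨σ_x⟩.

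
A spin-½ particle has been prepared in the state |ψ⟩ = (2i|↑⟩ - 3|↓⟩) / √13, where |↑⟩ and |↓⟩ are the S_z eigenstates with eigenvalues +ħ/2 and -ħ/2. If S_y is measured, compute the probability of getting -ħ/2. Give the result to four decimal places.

|-y⟩ = (|↑⟩ - i|↓⟩)/√2, so ⟨-y|ψ⟩ = (-i) / (√2·√13).
P = |-i|² / 26 = 1/26.

0.0385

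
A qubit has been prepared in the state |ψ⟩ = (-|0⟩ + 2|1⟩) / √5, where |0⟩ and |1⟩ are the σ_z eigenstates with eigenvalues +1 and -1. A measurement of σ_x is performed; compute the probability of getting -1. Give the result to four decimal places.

|-x⟩ = (|0⟩ - |1⟩)/√2, so ⟨-x|ψ⟩ = (-3) / (√2·√5).
P = |-3|² / 10 = 9/10.

0.9000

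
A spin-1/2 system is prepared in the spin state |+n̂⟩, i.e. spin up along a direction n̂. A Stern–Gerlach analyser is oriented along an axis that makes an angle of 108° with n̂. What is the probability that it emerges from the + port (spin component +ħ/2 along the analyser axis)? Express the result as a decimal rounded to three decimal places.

0.345

For spin-½, the probability of finding spin-up along an axis at angle θ to the initial spin direction is cos²(θ/2); spin-down is sin²(θ/2).
θ = 108°, so P = cos²(54°) ≈ 0.345.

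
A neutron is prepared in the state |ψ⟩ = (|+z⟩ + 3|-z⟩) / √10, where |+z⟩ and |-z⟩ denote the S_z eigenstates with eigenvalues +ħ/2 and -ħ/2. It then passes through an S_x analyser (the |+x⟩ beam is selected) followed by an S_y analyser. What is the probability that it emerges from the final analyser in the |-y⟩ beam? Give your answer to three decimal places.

First analyser (S_x): P(|+x⟩) = |⟨+x|ψ⟩|² = 16/20.
After stage 1 the state is |+x⟩; P(|-y⟩) = |⟨-y|+x⟩|² = 1/2.
Joint probability = 16/20 × 1/2 = 0.400.

0.400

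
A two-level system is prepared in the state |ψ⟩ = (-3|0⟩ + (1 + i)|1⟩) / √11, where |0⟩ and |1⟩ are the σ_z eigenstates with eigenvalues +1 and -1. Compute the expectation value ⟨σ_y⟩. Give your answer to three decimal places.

-0.545

⟨σ_y⟩ = 2 Im(a* b)/(|a|²+|b|²) with a = -3, b = (1 + i).
a* b = (-3 - 3i), so ⟨σ_y⟩ = -6/11.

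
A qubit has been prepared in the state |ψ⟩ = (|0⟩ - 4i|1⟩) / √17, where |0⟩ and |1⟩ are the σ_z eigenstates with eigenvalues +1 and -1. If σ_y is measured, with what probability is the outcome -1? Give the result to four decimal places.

0.7353

|-y⟩ = (|0⟩ - i|1⟩)/√2, so ⟨-y|ψ⟩ = (5) / (√2·√17).
P = |5|² / 34 = 25/34.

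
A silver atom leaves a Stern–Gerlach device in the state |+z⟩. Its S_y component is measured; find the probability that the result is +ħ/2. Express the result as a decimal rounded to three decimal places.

0.500

In the S_z basis, |+z⟩ = |+z⟩ and |+y⟩ = (|+z⟩ + i|-z⟩)/√2.
|⟨+y|+z⟩|² = 1/2.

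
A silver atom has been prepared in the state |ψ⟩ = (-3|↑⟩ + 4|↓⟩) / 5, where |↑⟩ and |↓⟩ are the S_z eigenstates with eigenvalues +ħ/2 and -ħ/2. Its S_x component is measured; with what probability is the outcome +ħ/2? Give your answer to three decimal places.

|+x⟩ = (|↑⟩ + |↓⟩)/√2, so ⟨+x|ψ⟩ = (1) / (√2·5).
P = |1|² / 50 = 1/50.

0.020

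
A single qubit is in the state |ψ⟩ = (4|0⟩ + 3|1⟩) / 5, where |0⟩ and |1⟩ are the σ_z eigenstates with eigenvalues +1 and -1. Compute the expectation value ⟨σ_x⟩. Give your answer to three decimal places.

0.960

⟨σ_x⟩ = 2 Re(a* b)/(|a|²+|b|²) with a = 4, b = 3.
a* b = 12, so ⟨σ_x⟩ = 24/25.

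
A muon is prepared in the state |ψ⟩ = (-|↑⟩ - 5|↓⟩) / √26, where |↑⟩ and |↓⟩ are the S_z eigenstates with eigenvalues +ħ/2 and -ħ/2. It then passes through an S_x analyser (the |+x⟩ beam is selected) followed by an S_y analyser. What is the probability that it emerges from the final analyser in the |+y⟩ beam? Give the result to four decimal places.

0.3462

First analyser (S_x): P(|+x⟩) = |⟨+x|ψ⟩|² = 36/52.
After stage 1 the state is |+x⟩; P(|+y⟩) = |⟨+y|+x⟩|² = 1/2.
Joint probability = 36/52 × 1/2 = 0.3462.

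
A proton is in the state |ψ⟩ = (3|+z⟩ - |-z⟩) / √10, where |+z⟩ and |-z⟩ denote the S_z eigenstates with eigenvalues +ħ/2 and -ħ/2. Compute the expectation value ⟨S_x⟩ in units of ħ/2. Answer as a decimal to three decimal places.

⟨σ_x⟩ = 2 Re(a* b)/(|a|²+|b|²) with a = 3, b = -1.
a* b = -3, so ⟨σ_x⟩ = -6/10.
⟨S_x⟩ = (ħ/2)·⟨σ_x⟩.

-0.600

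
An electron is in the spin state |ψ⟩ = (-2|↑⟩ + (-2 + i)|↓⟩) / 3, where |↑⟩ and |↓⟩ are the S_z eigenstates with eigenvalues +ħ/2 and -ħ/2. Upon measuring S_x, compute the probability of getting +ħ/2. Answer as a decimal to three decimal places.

|+x⟩ = (|↑⟩ + |↓⟩)/√2, so ⟨+x|ψ⟩ = (-4 + i) / (√2·3).
P = |-4 + i|² / 18 = 17/18.

0.944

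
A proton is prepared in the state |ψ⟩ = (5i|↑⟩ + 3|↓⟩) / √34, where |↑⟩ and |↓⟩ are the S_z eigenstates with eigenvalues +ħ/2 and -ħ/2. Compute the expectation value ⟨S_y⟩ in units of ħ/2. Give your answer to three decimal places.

⟨σ_y⟩ = 2 Im(a* b)/(|a|²+|b|²) with a = 5i, b = 3.
a* b = -15i, so ⟨σ_y⟩ = -30/34.
⟨S_y⟩ = (ħ/2)·⟨σ_y⟩.

-0.882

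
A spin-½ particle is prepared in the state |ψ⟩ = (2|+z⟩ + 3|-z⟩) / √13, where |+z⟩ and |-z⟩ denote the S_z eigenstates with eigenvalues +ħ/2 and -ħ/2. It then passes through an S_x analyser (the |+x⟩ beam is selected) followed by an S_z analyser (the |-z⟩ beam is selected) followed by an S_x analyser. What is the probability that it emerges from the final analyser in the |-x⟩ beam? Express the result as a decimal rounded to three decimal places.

0.240

First analyser (S_x): P(|+x⟩) = |⟨+x|ψ⟩|² = 25/26.
After stage 1 the state is |+x⟩; P(|-z⟩) = |⟨-z|+x⟩|² = 1/2.
After stage 2 the state is |-z⟩; P(|-x⟩) = |⟨-x|-z⟩|² = 1/2.
Joint probability = 25/26 × 1/2 × 1/2 = 0.240.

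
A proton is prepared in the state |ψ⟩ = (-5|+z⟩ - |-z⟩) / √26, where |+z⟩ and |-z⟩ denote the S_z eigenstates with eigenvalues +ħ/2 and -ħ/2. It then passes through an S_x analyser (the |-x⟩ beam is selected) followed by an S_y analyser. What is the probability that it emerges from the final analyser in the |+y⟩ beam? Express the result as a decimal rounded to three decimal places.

First analyser (S_x): P(|-x⟩) = |⟨-x|ψ⟩|² = 16/52.
After stage 1 the state is |-x⟩; P(|+y⟩) = |⟨+y|-x⟩|² = 1/2.
Joint probability = 16/52 × 1/2 = 0.154.

0.154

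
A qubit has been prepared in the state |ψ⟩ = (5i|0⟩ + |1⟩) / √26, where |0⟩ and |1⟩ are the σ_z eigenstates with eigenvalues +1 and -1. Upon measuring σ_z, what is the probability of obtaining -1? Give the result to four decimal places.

The -1 outcome corresponds to |1⟩. Its amplitude in |ψ⟩ is 1/√26.
P = |1|² / 26 = 1/26.

0.0385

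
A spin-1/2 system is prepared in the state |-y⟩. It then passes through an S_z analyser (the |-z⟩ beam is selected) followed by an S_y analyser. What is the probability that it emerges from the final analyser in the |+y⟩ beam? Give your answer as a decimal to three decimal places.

0.250

First analyser (S_z): from |-y⟩, P(|-z⟩) = 1/2.
After stage 1 the state is |-z⟩; P(|+y⟩) = |⟨+y|-z⟩|² = 1/2.
Joint probability = 1/2 × 1/2 = 0.250.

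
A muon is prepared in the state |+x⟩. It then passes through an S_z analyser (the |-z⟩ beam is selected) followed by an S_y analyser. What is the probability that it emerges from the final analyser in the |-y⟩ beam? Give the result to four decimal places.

0.2500

First analyser (S_z): from |+x⟩, P(|-z⟩) = 1/2.
After stage 1 the state is |-z⟩; P(|-y⟩) = |⟨-y|-z⟩|² = 1/2.
Joint probability = 1/2 × 1/2 = 0.2500.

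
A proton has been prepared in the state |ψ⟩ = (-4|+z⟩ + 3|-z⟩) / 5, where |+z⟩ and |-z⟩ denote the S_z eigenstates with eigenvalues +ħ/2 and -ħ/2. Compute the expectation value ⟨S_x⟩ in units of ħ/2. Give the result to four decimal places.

⟨σ_x⟩ = 2 Re(a* b)/(|a|²+|b|²) with a = -4, b = 3.
a* b = -12, so ⟨σ_x⟩ = -24/25.
⟨S_x⟩ = (ħ/2)·⟨σ_x⟩.

-0.9600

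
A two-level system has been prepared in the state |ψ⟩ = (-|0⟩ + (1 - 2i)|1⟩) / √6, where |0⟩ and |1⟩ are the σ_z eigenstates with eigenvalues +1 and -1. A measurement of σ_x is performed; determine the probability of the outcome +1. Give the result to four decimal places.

0.3333

|+x⟩ = (|0⟩ + |1⟩)/√2, so ⟨+x|ψ⟩ = (-2i) / (√2·√6).
P = |-2i|² / 12 = 4/12.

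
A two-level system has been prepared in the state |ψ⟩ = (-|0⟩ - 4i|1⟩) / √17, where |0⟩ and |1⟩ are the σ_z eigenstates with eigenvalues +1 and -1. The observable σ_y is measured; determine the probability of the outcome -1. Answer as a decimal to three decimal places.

0.265

|-y⟩ = (|0⟩ - i|1⟩)/√2, so ⟨-y|ψ⟩ = (3) / (√2·√17).
P = |3|² / 34 = 9/34.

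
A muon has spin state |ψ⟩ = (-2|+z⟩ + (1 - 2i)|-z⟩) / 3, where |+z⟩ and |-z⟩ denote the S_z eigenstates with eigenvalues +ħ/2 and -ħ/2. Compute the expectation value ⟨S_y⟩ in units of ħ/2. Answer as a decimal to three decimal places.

0.889

⟨σ_y⟩ = 2 Im(a* b)/(|a|²+|b|²) with a = -2, b = (1 - 2i).
a* b = (-2 + 4i), so ⟨σ_y⟩ = 8/9.
⟨S_y⟩ = (ħ/2)·⟨σ_y⟩.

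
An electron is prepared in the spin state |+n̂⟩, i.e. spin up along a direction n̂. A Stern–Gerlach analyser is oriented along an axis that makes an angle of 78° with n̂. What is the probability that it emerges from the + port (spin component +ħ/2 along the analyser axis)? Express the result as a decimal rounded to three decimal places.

0.604

For spin-½, the probability of finding spin-up along an axis at angle θ to the initial spin direction is cos²(θ/2); spin-down is sin²(θ/2).
θ = 78°, so P = cos²(39°) ≈ 0.604.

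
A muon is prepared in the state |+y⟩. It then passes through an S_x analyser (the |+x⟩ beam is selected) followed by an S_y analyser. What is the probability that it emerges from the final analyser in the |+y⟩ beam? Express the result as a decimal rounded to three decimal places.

0.250

First analyser (S_x): from |+y⟩, P(|+x⟩) = 1/2.
After stage 1 the state is |+x⟩; P(|+y⟩) = |⟨+y|+x⟩|² = 1/2.
Joint probability = 1/2 × 1/2 = 0.250.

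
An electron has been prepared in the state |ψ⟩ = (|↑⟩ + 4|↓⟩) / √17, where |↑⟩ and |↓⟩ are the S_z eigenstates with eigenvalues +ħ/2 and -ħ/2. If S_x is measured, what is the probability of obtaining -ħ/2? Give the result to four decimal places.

0.2647

|-x⟩ = (|↑⟩ - |↓⟩)/√2, so ⟨-x|ψ⟩ = (-3) / (√2·√17).
P = |-3|² / 34 = 9/34.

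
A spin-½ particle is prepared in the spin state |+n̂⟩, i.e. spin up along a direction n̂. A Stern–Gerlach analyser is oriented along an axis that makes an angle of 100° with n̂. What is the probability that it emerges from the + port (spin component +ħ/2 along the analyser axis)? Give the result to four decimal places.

For spin-½, the probability of finding spin-up along an axis at angle θ to the initial spin direction is cos²(θ/2); spin-down is sin²(θ/2).
θ = 100°, so P = cos²(50°) ≈ 0.4132.

0.4132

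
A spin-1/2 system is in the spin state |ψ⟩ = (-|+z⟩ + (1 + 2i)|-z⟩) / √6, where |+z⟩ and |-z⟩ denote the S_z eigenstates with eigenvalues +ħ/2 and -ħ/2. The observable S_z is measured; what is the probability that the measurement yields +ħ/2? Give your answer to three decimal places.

The +ħ/2 outcome corresponds to |+z⟩. Its amplitude in |ψ⟩ is -1/√6.
P = |-1|² / 6 = 1/6.

0.167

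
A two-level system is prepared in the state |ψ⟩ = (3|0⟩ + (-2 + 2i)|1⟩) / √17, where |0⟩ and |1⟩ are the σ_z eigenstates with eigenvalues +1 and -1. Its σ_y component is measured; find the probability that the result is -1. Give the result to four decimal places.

0.1471

|-y⟩ = (|0⟩ - i|1⟩)/√2, so ⟨-y|ψ⟩ = (1 - 2i) / (√2·√17).
P = |1 - 2i|² / 34 = 5/34.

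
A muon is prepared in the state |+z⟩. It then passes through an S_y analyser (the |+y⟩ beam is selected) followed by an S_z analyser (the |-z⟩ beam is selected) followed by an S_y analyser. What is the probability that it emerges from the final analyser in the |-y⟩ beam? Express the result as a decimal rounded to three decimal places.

First analyser (S_y): from |+z⟩, P(|+y⟩) = 1/2.
After stage 1 the state is |+y⟩; P(|-z⟩) = |⟨-z|+y⟩|² = 1/2.
After stage 2 the state is |-z⟩; P(|-y⟩) = |⟨-y|-z⟩|² = 1/2.
Joint probability = 1/2 × 1/2 × 1/2 = 0.125.

0.125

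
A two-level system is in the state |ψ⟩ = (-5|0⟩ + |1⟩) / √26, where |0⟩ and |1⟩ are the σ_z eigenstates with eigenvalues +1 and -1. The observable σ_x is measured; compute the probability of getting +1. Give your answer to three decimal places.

0.308

|+x⟩ = (|0⟩ + |1⟩)/√2, so ⟨+x|ψ⟩ = (-4) / (√2·√26).
P = |-4|² / 52 = 16/52.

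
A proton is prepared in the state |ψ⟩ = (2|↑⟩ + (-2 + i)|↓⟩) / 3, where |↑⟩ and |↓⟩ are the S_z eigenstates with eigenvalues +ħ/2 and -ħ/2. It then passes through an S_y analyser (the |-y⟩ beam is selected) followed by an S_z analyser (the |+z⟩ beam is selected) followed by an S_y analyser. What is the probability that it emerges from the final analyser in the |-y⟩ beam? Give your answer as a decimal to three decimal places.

First analyser (S_y): P(|-y⟩) = |⟨-y|ψ⟩|² = 5/18.
After stage 1 the state is |-y⟩; P(|+z⟩) = |⟨+z|-y⟩|² = 1/2.
After stage 2 the state is |+z⟩; P(|-y⟩) = |⟨-y|+z⟩|² = 1/2.
Joint probability = 5/18 × 1/2 × 1/2 = 0.069.

0.069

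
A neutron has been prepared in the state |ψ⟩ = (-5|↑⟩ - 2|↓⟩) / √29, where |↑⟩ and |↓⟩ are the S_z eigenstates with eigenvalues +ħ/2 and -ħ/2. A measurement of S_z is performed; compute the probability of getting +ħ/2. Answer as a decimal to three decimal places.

0.862

The +ħ/2 outcome corresponds to |↑⟩. Its amplitude in |ψ⟩ is -5/√29.
P = |-5|² / 29 = 25/29.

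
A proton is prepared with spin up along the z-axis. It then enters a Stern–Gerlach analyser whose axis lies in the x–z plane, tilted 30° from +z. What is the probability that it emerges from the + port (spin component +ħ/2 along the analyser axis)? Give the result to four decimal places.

For spin-½, the probability of finding spin-up along an axis at angle θ to the initial spin direction is cos²(θ/2); spin-down is sin²(θ/2).
θ = 30°, so P = cos²(15°) ≈ 0.9330.

0.9330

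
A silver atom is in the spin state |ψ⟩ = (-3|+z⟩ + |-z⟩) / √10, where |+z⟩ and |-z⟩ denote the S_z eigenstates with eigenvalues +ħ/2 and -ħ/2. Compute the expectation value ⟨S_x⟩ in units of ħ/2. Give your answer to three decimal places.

⟨σ_x⟩ = 2 Re(a* b)/(|a|²+|b|²) with a = -3, b = 1.
a* b = -3, so ⟨σ_x⟩ = -6/10.
⟨S_x⟩ = (ħ/2)·⟨σ_x⟩.

-0.600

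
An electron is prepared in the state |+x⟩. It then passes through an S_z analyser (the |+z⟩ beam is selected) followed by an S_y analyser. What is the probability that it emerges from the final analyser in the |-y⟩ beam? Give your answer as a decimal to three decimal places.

0.250

First analyser (S_z): from |+x⟩, P(|+z⟩) = 1/2.
After stage 1 the state is |+z⟩; P(|-y⟩) = |⟨-y|+z⟩|² = 1/2.
Joint probability = 1/2 × 1/2 = 0.250.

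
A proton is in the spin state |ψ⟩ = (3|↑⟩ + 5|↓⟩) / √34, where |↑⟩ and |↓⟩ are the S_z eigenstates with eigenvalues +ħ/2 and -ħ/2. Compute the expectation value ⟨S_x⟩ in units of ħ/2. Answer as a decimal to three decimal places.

0.882

⟨σ_x⟩ = 2 Re(a* b)/(|a|²+|b|²) with a = 3, b = 5.
a* b = 15, so ⟨σ_x⟩ = 30/34.
⟨S_x⟩ = (ħ/2)·⟨σ_x⟩.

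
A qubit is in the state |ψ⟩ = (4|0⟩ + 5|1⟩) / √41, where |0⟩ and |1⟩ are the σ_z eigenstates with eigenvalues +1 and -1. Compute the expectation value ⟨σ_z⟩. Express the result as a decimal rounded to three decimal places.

⟨σ_z⟩ = |a|² - |b|² divided by |a|²+|b|², with a, b the |0⟩, |1⟩ amplitudes.
= (16 - 25)/41 = -9/41.

-0.220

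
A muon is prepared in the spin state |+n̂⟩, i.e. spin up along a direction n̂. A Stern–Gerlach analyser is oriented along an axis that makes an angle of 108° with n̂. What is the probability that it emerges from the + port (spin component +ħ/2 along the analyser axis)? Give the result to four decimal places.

For spin-½, the probability of finding spin-up along an axis at angle θ to the initial spin direction is cos²(θ/2); spin-down is sin²(θ/2).
θ = 108°, so P = cos²(54°) ≈ 0.3455.

0.3455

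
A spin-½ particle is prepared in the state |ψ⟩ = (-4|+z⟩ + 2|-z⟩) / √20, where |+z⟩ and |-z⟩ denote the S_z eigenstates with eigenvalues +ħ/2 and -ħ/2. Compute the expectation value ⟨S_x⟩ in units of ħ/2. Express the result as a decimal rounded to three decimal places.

-0.800

⟨σ_x⟩ = 2 Re(a* b)/(|a|²+|b|²) with a = -4, b = 2.
a* b = -8, so ⟨σ_x⟩ = -16/20.
⟨S_x⟩ = (ħ/2)·⟨σ_x⟩.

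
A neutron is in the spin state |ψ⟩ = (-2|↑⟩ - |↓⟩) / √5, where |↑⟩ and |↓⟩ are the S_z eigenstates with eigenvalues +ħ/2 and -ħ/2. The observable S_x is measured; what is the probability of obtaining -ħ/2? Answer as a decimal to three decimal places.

0.100

|-x⟩ = (|↑⟩ - |↓⟩)/√2, so ⟨-x|ψ⟩ = (-1) / (√2·√5).
P = |-1|² / 10 = 1/10.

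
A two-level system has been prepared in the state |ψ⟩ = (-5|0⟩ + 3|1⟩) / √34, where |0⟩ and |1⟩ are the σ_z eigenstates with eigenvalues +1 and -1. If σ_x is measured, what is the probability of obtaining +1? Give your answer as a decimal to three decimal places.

0.059

|+x⟩ = (|0⟩ + |1⟩)/√2, so ⟨+x|ψ⟩ = (-2) / (√2·√34).
P = |-2|² / 68 = 4/68.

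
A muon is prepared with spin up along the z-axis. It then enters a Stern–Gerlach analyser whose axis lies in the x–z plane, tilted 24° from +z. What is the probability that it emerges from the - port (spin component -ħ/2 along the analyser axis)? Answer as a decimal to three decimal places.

0.043

For spin-½, the probability of finding spin-up along an axis at angle θ to the initial spin direction is cos²(θ/2); spin-down is sin²(θ/2).
θ = 24°, so P = sin²(12°) ≈ 0.043.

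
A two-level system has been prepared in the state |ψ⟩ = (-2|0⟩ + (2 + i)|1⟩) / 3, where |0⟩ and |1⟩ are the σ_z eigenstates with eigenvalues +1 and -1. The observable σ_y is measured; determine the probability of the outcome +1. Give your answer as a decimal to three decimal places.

0.278

|+y⟩ = (|0⟩ + i|1⟩)/√2, so ⟨+y|ψ⟩ = (-1 - 2i) / (√2·3).
P = |-1 - 2i|² / 18 = 5/18.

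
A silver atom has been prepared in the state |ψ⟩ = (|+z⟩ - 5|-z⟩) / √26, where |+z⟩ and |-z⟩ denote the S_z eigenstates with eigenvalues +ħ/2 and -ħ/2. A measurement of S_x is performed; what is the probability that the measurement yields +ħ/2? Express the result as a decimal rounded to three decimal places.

0.308

|+x⟩ = (|+z⟩ + |-z⟩)/√2, so ⟨+x|ψ⟩ = (-4) / (√2·√26).
P = |-4|² / 52 = 16/52.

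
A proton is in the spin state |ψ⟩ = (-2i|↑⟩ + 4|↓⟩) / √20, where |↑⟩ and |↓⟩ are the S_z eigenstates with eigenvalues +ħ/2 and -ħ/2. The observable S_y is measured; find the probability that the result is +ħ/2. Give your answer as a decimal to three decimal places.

|+y⟩ = (|↑⟩ + i|↓⟩)/√2, so ⟨+y|ψ⟩ = (-6i) / (√2·√20).
P = |-6i|² / 40 = 36/40.

0.900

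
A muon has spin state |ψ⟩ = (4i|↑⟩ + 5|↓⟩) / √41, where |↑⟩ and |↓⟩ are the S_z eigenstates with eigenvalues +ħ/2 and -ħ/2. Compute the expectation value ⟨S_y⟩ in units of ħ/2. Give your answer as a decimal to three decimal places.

-0.976

⟨σ_y⟩ = 2 Im(a* b)/(|a|²+|b|²) with a = 4i, b = 5.
a* b = -20i, so ⟨σ_y⟩ = -40/41.
⟨S_y⟩ = (ħ/2)·⟨σ_y⟩.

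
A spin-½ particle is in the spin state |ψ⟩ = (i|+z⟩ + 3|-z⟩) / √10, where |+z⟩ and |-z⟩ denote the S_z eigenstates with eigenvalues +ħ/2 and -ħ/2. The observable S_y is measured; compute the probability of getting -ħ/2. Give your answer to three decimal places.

|-y⟩ = (|+z⟩ - i|-z⟩)/√2, so ⟨-y|ψ⟩ = (4i) / (√2·√10).
P = |4i|² / 20 = 16/20.

0.800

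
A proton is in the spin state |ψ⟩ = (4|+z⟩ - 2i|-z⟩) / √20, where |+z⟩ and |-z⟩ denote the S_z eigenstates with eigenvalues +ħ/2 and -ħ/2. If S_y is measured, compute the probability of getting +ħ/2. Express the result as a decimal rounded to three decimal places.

0.100

|+y⟩ = (|+z⟩ + i|-z⟩)/√2, so ⟨+y|ψ⟩ = (2) / (√2·√20).
P = |2|² / 40 = 4/40.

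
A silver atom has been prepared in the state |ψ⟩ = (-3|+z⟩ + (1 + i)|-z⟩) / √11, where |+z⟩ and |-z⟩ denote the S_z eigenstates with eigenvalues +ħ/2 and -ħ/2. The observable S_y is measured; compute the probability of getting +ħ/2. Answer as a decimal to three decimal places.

|+y⟩ = (|+z⟩ + i|-z⟩)/√2, so ⟨+y|ψ⟩ = (-2 - i) / (√2·√11).
P = |-2 - i|² / 22 = 5/22.

0.227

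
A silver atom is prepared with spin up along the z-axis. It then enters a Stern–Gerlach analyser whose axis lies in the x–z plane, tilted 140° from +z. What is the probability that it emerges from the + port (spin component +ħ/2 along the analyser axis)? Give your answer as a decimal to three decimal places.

0.117

For spin-½, the probability of finding spin-up along an axis at angle θ to the initial spin direction is cos²(θ/2); spin-down is sin²(θ/2).
θ = 140°, so P = cos²(70°) ≈ 0.117.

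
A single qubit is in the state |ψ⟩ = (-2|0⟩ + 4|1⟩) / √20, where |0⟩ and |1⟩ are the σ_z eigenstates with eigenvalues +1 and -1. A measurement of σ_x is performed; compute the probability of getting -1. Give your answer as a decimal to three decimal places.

|-x⟩ = (|0⟩ - |1⟩)/√2, so ⟨-x|ψ⟩ = (-6) / (√2·√20).
P = |-6|² / 40 = 36/40.

0.900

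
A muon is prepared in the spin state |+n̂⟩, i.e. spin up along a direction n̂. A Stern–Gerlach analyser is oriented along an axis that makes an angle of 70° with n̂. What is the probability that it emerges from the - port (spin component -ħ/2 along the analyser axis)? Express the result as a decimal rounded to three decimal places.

0.329

For spin-½, the probability of finding spin-up along an axis at angle θ to the initial spin direction is cos²(θ/2); spin-down is sin²(θ/2).
θ = 70°, so P = sin²(35°) ≈ 0.329.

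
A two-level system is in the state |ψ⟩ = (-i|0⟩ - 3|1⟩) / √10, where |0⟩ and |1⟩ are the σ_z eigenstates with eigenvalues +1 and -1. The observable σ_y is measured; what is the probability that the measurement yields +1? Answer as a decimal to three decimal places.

|+y⟩ = (|0⟩ + i|1⟩)/√2, so ⟨+y|ψ⟩ = (2i) / (√2·√10).
P = |2i|² / 20 = 4/20.

0.200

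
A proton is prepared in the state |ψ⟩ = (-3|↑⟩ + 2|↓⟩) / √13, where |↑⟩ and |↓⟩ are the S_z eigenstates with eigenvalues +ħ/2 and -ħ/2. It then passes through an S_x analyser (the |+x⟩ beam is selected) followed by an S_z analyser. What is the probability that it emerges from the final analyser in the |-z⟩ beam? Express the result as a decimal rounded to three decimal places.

0.019

First analyser (S_x): P(|+x⟩) = |⟨+x|ψ⟩|² = 1/26.
After stage 1 the state is |+x⟩; P(|-z⟩) = |⟨-z|+x⟩|² = 1/2.
Joint probability = 1/26 × 1/2 = 0.019.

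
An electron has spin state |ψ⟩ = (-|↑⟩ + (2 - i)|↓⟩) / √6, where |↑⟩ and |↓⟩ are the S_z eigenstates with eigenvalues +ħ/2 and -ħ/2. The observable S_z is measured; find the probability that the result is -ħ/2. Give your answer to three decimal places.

The -ħ/2 outcome corresponds to |↓⟩. Its amplitude in |ψ⟩ is (2 - i)/√6.
P = |2 - i|² / 6 = 5/6.

0.833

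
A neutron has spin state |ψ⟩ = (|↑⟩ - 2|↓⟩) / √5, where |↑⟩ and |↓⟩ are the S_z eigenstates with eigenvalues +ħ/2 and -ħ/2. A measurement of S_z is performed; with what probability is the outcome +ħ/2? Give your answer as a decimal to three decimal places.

0.200

The +ħ/2 outcome corresponds to |↑⟩. Its amplitude in |ψ⟩ is 1/√5.
P = |1|² / 5 = 1/5.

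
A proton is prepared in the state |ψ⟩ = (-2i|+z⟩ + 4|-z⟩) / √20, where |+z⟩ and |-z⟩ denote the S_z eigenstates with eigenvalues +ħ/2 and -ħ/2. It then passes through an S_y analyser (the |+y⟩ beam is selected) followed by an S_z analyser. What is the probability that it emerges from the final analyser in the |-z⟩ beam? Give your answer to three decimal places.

0.450

First analyser (S_y): P(|+y⟩) = |⟨+y|ψ⟩|² = 36/40.
After stage 1 the state is |+y⟩; P(|-z⟩) = |⟨-z|+y⟩|² = 1/2.
Joint probability = 36/40 × 1/2 = 0.450.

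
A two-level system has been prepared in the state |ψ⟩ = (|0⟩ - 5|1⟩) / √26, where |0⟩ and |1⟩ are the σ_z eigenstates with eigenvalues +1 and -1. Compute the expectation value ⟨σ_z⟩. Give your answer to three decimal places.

⟨σ_z⟩ = |a|² - |b|² divided by |a|²+|b|², with a, b the |0⟩, |1⟩ amplitudes.
= (1 - 25)/26 = -24/26.

-0.923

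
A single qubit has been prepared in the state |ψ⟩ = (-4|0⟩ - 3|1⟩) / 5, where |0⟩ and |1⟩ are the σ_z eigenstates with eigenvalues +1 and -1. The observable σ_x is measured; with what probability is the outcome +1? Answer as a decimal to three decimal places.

0.980

|+x⟩ = (|0⟩ + |1⟩)/√2, so ⟨+x|ψ⟩ = (-7) / (√2·5).
P = |-7|² / 50 = 49/50.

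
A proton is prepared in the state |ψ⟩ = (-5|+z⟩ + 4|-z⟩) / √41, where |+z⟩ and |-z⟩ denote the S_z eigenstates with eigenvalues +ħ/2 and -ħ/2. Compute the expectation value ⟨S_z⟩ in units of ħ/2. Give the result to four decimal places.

⟨σ_z⟩ = |a|² - |b|² divided by |a|²+|b|², with a, b the |+z⟩, |-z⟩ amplitudes.
= (25 - 16)/41 = 9/41.
⟨S_z⟩ = (ħ/2)·⟨σ_z⟩.

0.2195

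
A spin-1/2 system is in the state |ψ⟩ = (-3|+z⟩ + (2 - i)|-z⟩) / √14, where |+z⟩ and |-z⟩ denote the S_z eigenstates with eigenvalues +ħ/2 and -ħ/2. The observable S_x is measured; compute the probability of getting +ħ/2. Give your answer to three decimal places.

0.071

|+x⟩ = (|+z⟩ + |-z⟩)/√2, so ⟨+x|ψ⟩ = (-1 - i) / (√2·√14).
P = |-1 - i|² / 28 = 2/28.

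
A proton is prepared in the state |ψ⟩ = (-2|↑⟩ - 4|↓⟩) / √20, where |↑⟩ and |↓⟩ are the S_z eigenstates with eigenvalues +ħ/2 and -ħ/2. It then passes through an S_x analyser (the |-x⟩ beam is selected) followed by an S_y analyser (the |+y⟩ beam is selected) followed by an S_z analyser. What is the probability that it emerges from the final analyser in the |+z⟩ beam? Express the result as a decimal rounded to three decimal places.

0.025

First analyser (S_x): P(|-x⟩) = |⟨-x|ψ⟩|² = 4/40.
After stage 1 the state is |-x⟩; P(|+y⟩) = |⟨+y|-x⟩|² = 1/2.
After stage 2 the state is |+y⟩; P(|+z⟩) = |⟨+z|+y⟩|² = 1/2.
Joint probability = 4/40 × 1/2 × 1/2 = 0.025.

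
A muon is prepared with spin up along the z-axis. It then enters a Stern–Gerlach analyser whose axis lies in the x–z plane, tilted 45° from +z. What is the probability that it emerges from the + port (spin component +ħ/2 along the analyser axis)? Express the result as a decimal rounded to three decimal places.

0.854

For spin-½, the probability of finding spin-up along an axis at angle θ to the initial spin direction is cos²(θ/2); spin-down is sin²(θ/2).
θ = 45°, so P = cos²(22.5°) ≈ 0.854.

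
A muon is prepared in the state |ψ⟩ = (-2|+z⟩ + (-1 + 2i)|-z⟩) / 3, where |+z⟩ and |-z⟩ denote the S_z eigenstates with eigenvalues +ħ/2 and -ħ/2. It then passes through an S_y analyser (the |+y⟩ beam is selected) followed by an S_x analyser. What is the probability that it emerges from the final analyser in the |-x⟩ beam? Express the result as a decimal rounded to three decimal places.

First analyser (S_y): P(|+y⟩) = |⟨+y|ψ⟩|² = 1/18.
After stage 1 the state is |+y⟩; P(|-x⟩) = |⟨-x|+y⟩|² = 1/2.
Joint probability = 1/18 × 1/2 = 0.028.

0.028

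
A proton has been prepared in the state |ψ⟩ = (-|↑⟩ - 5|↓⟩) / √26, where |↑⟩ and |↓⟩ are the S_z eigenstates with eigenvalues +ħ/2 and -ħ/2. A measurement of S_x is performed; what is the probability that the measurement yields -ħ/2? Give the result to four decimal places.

|-x⟩ = (|↑⟩ - |↓⟩)/√2, so ⟨-x|ψ⟩ = (4) / (√2·√26).
P = |4|² / 52 = 16/52.

0.3077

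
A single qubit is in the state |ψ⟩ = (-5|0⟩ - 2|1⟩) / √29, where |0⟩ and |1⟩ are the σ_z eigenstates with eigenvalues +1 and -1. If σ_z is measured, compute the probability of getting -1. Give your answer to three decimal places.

0.138

The -1 outcome corresponds to |1⟩. Its amplitude in |ψ⟩ is -2/√29.
P = |-2|² / 29 = 4/29.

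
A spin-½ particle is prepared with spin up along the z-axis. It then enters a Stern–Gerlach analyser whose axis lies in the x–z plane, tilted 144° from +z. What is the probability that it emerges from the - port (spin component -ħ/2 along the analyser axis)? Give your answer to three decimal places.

0.905

For spin-½, the probability of finding spin-up along an axis at angle θ to the initial spin direction is cos²(θ/2); spin-down is sin²(θ/2).
θ = 144°, so P = sin²(72°) ≈ 0.905.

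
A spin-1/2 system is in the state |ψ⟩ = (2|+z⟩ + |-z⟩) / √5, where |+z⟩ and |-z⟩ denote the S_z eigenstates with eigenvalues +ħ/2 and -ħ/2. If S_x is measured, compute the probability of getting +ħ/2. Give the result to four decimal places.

|+x⟩ = (|+z⟩ + |-z⟩)/√2, so ⟨+x|ψ⟩ = (3) / (√2·√5).
P = |3|² / 10 = 9/10.

0.9000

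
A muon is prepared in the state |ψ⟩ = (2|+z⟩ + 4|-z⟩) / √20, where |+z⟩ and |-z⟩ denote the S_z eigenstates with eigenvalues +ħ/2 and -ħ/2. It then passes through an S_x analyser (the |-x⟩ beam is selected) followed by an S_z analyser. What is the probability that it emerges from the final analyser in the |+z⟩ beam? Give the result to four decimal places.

0.0500

First analyser (S_x): P(|-x⟩) = |⟨-x|ψ⟩|² = 4/40.
After stage 1 the state is |-x⟩; P(|+z⟩) = |⟨+z|-x⟩|² = 1/2.
Joint probability = 4/40 × 1/2 = 0.0500.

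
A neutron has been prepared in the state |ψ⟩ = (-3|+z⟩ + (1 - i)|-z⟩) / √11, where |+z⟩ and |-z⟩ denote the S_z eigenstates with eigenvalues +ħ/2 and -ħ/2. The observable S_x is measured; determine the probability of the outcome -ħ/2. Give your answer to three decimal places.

0.773

|-x⟩ = (|+z⟩ - |-z⟩)/√2, so ⟨-x|ψ⟩ = (-4 + i) / (√2·√11).
P = |-4 + i|² / 22 = 17/22.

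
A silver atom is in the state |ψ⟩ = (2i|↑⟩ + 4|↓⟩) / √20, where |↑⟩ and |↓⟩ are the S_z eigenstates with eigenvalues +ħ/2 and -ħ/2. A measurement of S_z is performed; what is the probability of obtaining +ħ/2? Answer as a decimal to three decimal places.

0.200

The +ħ/2 outcome corresponds to |↑⟩. Its amplitude in |ψ⟩ is 2i/√20.
P = |2i|² / 20 = 4/20.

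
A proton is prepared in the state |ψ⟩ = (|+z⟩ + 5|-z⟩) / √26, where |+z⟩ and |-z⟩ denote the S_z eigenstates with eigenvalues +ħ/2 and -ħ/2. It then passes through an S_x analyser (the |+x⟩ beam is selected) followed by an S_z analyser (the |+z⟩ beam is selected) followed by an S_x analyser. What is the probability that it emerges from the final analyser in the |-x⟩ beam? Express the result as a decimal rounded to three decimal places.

0.173

First analyser (S_x): P(|+x⟩) = |⟨+x|ψ⟩|² = 36/52.
After stage 1 the state is |+x⟩; P(|+z⟩) = |⟨+z|+x⟩|² = 1/2.
After stage 2 the state is |+z⟩; P(|-x⟩) = |⟨-x|+z⟩|² = 1/2.
Joint probability = 36/52 × 1/2 × 1/2 = 0.173.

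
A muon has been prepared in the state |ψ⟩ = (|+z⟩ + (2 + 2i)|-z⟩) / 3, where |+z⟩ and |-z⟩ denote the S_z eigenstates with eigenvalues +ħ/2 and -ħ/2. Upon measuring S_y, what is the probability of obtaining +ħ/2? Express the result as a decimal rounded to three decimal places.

|+y⟩ = (|+z⟩ + i|-z⟩)/√2, so ⟨+y|ψ⟩ = (3 - 2i) / (√2·3).
P = |3 - 2i|² / 18 = 13/18.

0.722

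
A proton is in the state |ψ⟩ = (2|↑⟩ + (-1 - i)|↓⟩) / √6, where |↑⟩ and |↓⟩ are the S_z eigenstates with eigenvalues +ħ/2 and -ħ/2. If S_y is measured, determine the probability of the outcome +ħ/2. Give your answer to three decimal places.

0.167

|+y⟩ = (|↑⟩ + i|↓⟩)/√2, so ⟨+y|ψ⟩ = (1 + i) / (√2·√6).
P = |1 + i|² / 12 = 2/12.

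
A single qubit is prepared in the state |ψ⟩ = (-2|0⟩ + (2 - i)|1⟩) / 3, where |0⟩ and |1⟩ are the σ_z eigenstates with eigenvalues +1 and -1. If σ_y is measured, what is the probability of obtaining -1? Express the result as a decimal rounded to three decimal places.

|-y⟩ = (|0⟩ - i|1⟩)/√2, so ⟨-y|ψ⟩ = (-1 + 2i) / (√2·3).
P = |-1 + 2i|² / 18 = 5/18.

0.278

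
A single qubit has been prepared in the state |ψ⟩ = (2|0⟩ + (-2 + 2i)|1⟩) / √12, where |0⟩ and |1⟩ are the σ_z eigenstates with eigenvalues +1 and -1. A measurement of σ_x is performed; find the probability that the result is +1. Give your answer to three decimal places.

0.167

|+x⟩ = (|0⟩ + |1⟩)/√2, so ⟨+x|ψ⟩ = (2i) / (√2·√12).
P = |2i|² / 24 = 4/24.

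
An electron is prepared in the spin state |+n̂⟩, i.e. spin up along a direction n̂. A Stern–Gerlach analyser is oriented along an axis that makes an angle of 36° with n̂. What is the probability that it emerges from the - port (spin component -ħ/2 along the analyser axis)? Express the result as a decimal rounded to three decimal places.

For spin-½, the probability of finding spin-up along an axis at angle θ to the initial spin direction is cos²(θ/2); spin-down is sin²(θ/2).
θ = 36°, so P = sin²(18°) ≈ 0.095.

0.095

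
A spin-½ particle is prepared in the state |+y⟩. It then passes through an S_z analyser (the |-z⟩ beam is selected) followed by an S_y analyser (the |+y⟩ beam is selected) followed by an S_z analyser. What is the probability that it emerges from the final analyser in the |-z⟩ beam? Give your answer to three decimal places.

First analyser (S_z): from |+y⟩, P(|-z⟩) = 1/2.
After stage 1 the state is |-z⟩; P(|+y⟩) = |⟨+y|-z⟩|² = 1/2.
After stage 2 the state is |+y⟩; P(|-z⟩) = |⟨-z|+y⟩|² = 1/2.
Joint probability = 1/2 × 1/2 × 1/2 = 0.125.

0.125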